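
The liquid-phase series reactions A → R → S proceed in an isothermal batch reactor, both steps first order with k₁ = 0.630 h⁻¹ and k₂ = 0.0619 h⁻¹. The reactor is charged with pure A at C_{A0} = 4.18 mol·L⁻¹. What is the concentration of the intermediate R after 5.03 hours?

3.20 mol·L⁻¹

The intermediate concentration in a first-order A→B→C sequence is C_R = k₁C_{A0}(e^(−k₁t) − e^(−k₂t))/(k₂−k₁).
e^(−k₁t) = e^(−0.630×5.03) = e^(−3.169) = 0.04205; e^(−k₂t) = e^(−0.3114) = 0.7325.
C_R = 0.630×4.18/(0.0619−0.630) × (0.04205−0.7325) = (-4.635)×(-0.6904) = 3.200 mol·L⁻¹.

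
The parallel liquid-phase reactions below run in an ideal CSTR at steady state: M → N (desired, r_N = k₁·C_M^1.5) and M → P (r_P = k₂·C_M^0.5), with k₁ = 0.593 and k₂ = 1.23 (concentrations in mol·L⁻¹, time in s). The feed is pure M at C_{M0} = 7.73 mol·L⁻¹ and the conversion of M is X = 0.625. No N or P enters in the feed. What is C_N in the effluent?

2.82 mol·L⁻¹

Exit C_M = C_{M0}(1−X) = 7.73×0.375 = 2.899 mol·L⁻¹.
A CSTR operates uniformly at the exit composition, giving r_N = 2.927 and r_P = 2.094 (each k·C_M^n at C_M = 2.899).
Fraction of consumed M going to N: r_N/(r_N+r_P) = 0.5829.
C_N = 0.5829·C_{M0}·X = 0.5829×7.73×0.625 = 2.82 mol·L⁻¹.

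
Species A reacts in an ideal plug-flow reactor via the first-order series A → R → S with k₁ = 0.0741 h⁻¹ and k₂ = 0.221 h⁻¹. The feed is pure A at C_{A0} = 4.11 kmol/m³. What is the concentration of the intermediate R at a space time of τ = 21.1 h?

For first-order series with pure A initially, C_R(τ) = k₁C_{A0}/(k₂−k₁)·(e^(−k₁τ) − e^(−k₂τ)).
e^(−k₁τ) = e^(−0.0741×21.1) = e^(−1.564) = 0.2094; e^(−k₂τ) = e^(−4.663) = 0.009437.
C_R = 0.0741×4.11/(0.221−0.0741) × (0.2094−0.009437) = 2.073×0.2000 = 0.4146 kmol/m³.

0.415 kmol/m³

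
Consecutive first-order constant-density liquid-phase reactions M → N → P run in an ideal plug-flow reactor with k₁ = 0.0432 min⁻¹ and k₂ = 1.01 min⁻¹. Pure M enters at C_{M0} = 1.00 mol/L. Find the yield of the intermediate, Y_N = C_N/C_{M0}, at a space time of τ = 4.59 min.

Solving the coupled first-order balances gives C_N(τ) = [k₁/(k₂−k₁)]·C_{M0}·(e^(−k₁τ) − e^(−k₂τ)).
e^(−k₁τ) = e^(−0.0432×4.59) = e^(−0.1983) = 0.8201; e^(−k₂τ) = e^(−4.636) = 0.009697.
C_N = 0.0432×1.00/(1.01−0.0432) × (0.8201−0.009697) = 0.04468×0.8104 = 0.03621 mol/L.
Y_N = C_N/C_{M0} = 0.03621/1.00 = 0.0362.

0.0362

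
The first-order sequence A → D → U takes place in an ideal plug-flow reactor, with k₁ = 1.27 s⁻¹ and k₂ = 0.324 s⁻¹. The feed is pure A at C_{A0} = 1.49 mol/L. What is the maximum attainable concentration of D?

Evaluating C_D at τ_opt = ln(k₂/k₁)/(k₂−k₁) gives C_{D,max}/C_{A0} = (k₁/k₂)^[k₂/(k₂−k₁)].
= (1.27/0.324)^(0.324/(0.324−1.27)) = (3.920)^(-0.3425) = 0.6263.
C_{D,max} = 0.6263×1.49 = 0.933 mol/L.

0.933 mol/L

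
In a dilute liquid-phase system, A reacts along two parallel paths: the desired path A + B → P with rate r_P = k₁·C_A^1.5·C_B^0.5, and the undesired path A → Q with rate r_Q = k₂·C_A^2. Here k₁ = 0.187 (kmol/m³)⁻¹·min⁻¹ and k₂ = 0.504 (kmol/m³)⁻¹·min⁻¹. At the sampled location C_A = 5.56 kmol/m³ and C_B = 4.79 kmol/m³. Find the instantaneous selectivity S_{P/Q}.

0.344

S_{P/Q} = r_P/r_Q = (k₁·C_A^1.5·C_B^0.5)/(k₂·C_A^2) = (k₁/k₂)·C_A^-0.5·C_B^0.5.
= (0.187×5.560^1.5×4.790^0.5) / (0.504×5.560^2) = 5.366/15.58 = 0.344.
The undesired path is higher order in A, so low C_A (CSTR or dilute feed) favours P.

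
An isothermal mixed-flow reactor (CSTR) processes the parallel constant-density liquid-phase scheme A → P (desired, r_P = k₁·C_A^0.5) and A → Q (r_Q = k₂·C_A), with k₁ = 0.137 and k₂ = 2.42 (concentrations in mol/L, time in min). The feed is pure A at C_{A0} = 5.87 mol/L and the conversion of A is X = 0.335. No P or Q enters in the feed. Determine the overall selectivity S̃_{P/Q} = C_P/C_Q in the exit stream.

0.0287

Exit C_A = C_{A0}(1−X) = 5.87×0.665 = 3.904 mol/L.
In a CSTR the entire volume is at exit conditions, so r_P = 0.137×3.904^0.5 = 0.2707 and r_Q = 2.42×3.904 = 9.447.
Overall selectivity = C_P/C_Q = r_Pτ/(r_Qτ) = r_P/r_Q = 0.0287.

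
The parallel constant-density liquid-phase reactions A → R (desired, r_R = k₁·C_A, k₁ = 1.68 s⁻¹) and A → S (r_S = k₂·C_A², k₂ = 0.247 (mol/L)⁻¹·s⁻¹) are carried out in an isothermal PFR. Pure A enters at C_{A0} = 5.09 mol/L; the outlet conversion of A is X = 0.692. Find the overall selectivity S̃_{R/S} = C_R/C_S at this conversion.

2.11

C_A = C_{A0}(1−X) = 1.568 mol/L.
Along a PFR/batch, dC_R/dC_A = −r_R/(r_R+r_S) = −k₁/(k₁+k₂·C_A).
Integrating from C_{A0} to C_A: C_R = (1.68/0.247)·ln[(1.68+0.247·5.09)/(1.68+0.247·1.57)] = 6.802·ln(2.937/2.067) = 2.389 mol/L.
C_S = (C_{A0}−C_A)−C_R = 1.133 mol/L; S̃_{R/S} = 2.389/1.133 = 2.11.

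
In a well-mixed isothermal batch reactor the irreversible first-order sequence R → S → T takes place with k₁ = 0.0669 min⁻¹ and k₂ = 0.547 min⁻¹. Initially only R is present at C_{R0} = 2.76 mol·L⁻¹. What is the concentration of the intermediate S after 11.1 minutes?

0.182 mol·L⁻¹

The intermediate concentration in a first-order A→B→C sequence is C_S = k₁C_{R0}(e^(−k₁t) − e^(−k₂t))/(k₂−k₁).
e^(−k₁t) = e^(−0.0669×11.1) = e^(−0.7426) = 0.4759; e^(−k₂t) = e^(−6.072) = 0.002307.
C_S = 0.0669×2.76/(0.547−0.0669) × (0.4759−0.002307) = 0.3846×0.4736 = 0.1821 mol·L⁻¹.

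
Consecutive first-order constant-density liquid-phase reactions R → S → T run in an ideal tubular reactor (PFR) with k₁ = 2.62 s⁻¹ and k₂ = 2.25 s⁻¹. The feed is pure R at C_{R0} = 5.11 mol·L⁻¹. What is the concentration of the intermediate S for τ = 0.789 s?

For first-order series with pure R initially, C_S(τ) = k₁C_{R0}/(k₂−k₁)·(e^(−k₁τ) − e^(−k₂τ)).
e^(−k₁τ) = e^(−2.62×0.789) = e^(−2.067) = 0.1265; e^(−k₂τ) = e^(−1.775) = 0.1694.
C_S = 2.62×5.11/(2.25−2.62) × (0.1265−0.1694) = (-36.18)×(-0.04290) = 1.552 mol·L⁻¹.

1.55 mol·L⁻¹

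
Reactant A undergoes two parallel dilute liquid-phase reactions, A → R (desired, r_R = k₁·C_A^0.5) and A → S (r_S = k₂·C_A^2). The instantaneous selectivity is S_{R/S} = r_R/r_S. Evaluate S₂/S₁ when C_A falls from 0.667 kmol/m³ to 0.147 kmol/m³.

S_{R/S} = (k₁/k₂)·C_A^-1.5, so S₂/S₁ = (C_{A,2}/C_{A,1})^-1.5.
= (0.147/0.667)^(-1.5) = (0.2204)^(-1.5) = 9.67.

9.67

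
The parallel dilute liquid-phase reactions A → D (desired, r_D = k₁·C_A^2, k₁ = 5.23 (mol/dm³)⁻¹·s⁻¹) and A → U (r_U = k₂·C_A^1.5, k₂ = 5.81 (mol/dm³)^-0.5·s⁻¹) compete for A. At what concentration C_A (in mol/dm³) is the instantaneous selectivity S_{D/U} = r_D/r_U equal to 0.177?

0.0387 mol/dm³

S_{D/U} = (k₁/k₂)·C_A^0.5 ⇒ C_A = (S·k₂/k₁)^(2).
= (0.177×5.81/5.23)^(2) = (0.1966)^(2) = 0.0387 mol/dm³.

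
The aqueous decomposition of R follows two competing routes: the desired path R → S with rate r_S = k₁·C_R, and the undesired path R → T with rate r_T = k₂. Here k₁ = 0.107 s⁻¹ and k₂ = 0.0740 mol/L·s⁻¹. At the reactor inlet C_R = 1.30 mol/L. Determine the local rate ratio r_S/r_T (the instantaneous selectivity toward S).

1.88

S_{S/T} = r_S/r_T = (k₁·C_R)/(k₂) = (k₁/k₂)·C_R.
= (0.107×1.300) / (0.0740) = 0.1391/0.07400 = 1.88.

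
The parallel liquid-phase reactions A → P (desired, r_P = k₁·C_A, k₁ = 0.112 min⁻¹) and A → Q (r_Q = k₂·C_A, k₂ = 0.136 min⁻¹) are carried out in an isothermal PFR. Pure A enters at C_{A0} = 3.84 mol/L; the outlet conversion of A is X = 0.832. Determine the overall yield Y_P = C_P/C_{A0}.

0.376

C_A = C_{A0}(1−X) = 0.6451 mol/L.
Both paths are first order in A, so the instantaneous fraction to P is constant: dC_P/d(−C_A) = k₁/(k₁+k₂) = 0.4516.
C_P = 0.4516·(C_{A0}−C_A) = 0.4516×3.195 = 1.44 mol/L.
Y_P = C_P/C_{A0} = 1.443/3.84 = 0.376.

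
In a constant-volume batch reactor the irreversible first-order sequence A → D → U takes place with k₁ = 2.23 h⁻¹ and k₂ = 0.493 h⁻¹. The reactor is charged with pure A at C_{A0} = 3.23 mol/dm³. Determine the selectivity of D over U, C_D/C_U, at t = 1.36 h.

1.67

The intermediate concentration in a first-order A→B→C sequence is C_D = k₁C_{A0}(e^(−k₁t) − e^(−k₂t))/(k₂−k₁).
e^(−k₁t) = e^(−2.23×1.36) = e^(−3.033) = 0.04818; e^(−k₂t) = e^(−0.6705) = 0.5115.
C_D = 2.23×3.23/(0.493−2.23) × (0.04818−0.5115) = (-4.147)×(-0.4633) = 1.921 mol/dm³.
C_A = C_{A0}e^(−k₁t) = 0.1556 mol/dm³, so C_U = C_{A0}−C_A−C_D = 1.153 mol/dm³; C_D/C_U = 1.67.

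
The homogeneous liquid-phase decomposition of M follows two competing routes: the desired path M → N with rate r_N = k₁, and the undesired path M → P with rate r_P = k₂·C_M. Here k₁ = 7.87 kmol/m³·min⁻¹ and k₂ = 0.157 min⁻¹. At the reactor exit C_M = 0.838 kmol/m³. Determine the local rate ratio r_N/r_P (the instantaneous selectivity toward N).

S_{N/P} = r_N/r_P = (k₁)/(k₂·C_M) = (k₁/k₂)·C_M⁻¹.
= (7.87) / (0.157×0.8380) = 7.870/0.1316 = 59.8.

59.8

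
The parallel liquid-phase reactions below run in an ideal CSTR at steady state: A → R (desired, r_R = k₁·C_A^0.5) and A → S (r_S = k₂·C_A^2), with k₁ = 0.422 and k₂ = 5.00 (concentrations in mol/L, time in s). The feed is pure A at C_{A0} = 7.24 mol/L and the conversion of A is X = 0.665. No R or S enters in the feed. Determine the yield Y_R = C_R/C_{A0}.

0.0145

Exit C_A = C_{A0}(1−X) = 7.24×0.335 = 2.425 mol/L.
Rates in a CSTR are evaluated at the outlet concentration: r_R = 0.422×2.425^0.5 = 0.6572, r_S = 5.00×2.425^2 = 29.41.
Fraction of consumed A going to R: r_R/(r_R+r_S) = 0.02186.
C_R = 0.02186·C_{A0}·X = 0.02186×7.24×0.665 = 0.105 mol/L; Y_R = C_R/C_{A0} = 0.0145.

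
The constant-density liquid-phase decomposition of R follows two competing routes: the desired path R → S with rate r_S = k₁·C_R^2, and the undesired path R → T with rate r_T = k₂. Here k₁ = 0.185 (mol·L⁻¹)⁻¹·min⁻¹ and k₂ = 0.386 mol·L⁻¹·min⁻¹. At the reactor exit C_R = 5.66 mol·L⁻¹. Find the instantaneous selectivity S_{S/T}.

S_{S/T} = r_S/r_T = (k₁·C_R^2)/(k₂) = (k₁/k₂)·C_R^2.
= (0.185×5.660^2) / (0.386) = 5.927/0.3860 = 15.4.

15.4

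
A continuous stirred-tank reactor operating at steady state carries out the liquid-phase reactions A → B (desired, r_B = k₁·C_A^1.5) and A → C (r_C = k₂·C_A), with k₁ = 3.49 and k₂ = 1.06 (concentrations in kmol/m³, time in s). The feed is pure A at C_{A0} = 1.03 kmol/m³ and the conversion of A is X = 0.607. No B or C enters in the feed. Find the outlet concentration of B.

0.423 kmol/m³

Exit C_A = C_{A0}(1−X) = 1.03×0.393 = 0.4048 kmol/m³.
Rates in a CSTR are evaluated at the outlet concentration: r_B = 3.49×0.4048^1.5 = 0.8988, r_C = 1.06×0.4048 = 0.4291.
Fraction of consumed A going to B: r_B/(r_B+r_C) = 0.6769.
C_B = 0.6769·C_{A0}·X = 0.6769×1.03×0.607 = 0.423 kmol/m³.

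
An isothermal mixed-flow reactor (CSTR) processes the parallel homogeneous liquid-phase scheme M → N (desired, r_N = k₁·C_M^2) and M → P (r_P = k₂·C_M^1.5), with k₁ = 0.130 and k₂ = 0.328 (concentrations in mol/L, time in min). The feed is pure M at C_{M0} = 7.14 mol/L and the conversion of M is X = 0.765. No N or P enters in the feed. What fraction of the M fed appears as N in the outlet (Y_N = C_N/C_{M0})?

0.260

Exit C_M = C_{M0}(1−X) = 7.14×0.235 = 1.678 mol/L.
In a CSTR the entire volume is at exit conditions, so r_N = 0.130×1.678^2 = 0.3660 and r_P = 0.328×1.678^1.5 = 0.7129.
Fraction of consumed M going to N: r_N/(r_N+r_P) = 0.3392.
C_N = 0.3392·C_{M0}·X = 0.3392×7.14×0.765 = 1.85 mol/L; Y_N = C_N/C_{M0} = 0.260.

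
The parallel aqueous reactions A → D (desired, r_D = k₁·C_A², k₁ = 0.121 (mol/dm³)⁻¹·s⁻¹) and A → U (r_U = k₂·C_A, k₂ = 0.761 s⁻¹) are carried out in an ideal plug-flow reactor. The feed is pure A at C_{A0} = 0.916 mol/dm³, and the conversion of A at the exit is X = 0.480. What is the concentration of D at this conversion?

0.0437 mol/dm³

C_A = C_{A0}(1−X) = 0.4763 mol/dm³.
Along a PFR/batch, dC_U/dC_A = −r_U/(r_D+r_U) = −k₂/(k₂+k₁·C_A).
Integrating from C_{A0} to C_A: C_U = (0.761/0.121)·ln[(0.761+0.121·0.916)/(0.761+0.121·0.476)] = 6.289·ln(0.8718/0.8186) = 0.3960 mol/dm³.
Then C_D = (C_{A0}−C_A) − C_U = 0.4397 − 0.3960 = 0.04369 mol/dm³.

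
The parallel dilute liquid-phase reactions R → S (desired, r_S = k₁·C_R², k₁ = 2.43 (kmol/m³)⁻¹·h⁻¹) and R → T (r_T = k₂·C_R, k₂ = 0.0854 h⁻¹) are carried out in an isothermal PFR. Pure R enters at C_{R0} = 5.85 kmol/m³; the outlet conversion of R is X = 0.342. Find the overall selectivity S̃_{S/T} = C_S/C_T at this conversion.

C_R = C_{R0}(1−X) = 3.849 kmol/m³.
Along a PFR/batch, dC_T/dC_R = −r_T/(r_S+r_T) = −k₂/(k₂+k₁·C_R).
Integrating from C_{R0} to C_R: C_T = (0.0854/2.43)·ln[(0.0854+2.43·5.85)/(0.0854+2.43·3.85)] = 0.03514·ln(14.30/9.439) = 0.01460 kmol/m³.
Then C_S = (C_{R0}−C_R) − C_T = 2.001 − 0.01460 = 1.986 kmol/m³.
S̃_{S/T} = C_S/C_T = 1.986/0.01460 = 136.

136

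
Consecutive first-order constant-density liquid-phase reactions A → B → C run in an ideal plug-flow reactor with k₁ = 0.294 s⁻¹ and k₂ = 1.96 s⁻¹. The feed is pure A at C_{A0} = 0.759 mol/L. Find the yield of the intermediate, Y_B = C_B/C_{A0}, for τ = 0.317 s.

0.0660

Solving the coupled first-order balances gives C_B(τ) = [k₁/(k₂−k₁)]·C_{A0}·(e^(−k₁τ) − e^(−k₂τ)).
e^(−k₁τ) = e^(−0.294×0.317) = e^(−0.09320) = 0.9110; e^(−k₂τ) = e^(−0.6213) = 0.5372.
C_B = 0.294×0.759/(1.96−0.294) × (0.9110−0.5372) = 0.1339×0.3738 = 0.05006 mol/L.
Y_B = C_B/C_{A0} = 0.05006/0.759 = 0.0660.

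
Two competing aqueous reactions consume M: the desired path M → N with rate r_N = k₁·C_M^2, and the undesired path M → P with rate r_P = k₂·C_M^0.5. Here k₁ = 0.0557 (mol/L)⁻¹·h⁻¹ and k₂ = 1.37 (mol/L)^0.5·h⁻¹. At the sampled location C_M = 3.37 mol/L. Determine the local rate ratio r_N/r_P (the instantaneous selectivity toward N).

0.252

S_{N/P} = r_N/r_P = (k₁·C_M^2)/(k₂·C_M^0.5) = (k₁/k₂)·C_M^1.5.
= (0.0557×3.370^2) / (1.37×3.370^0.5) = 0.6326/2.515 = 0.252.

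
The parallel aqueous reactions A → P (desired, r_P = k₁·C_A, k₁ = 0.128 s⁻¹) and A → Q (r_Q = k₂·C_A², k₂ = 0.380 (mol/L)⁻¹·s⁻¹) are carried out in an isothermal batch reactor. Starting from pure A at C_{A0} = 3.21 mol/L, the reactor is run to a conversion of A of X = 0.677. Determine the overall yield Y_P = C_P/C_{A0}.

0.0995

C_A = C_{A0}(1−X) = 1.037 mol/L.
Along a PFR/batch, dC_P/dC_A = −r_P/(r_P+r_Q) = −k₁/(k₁+k₂·C_A).
Integrating from C_{A0} to C_A: C_P = (0.128/0.380)·ln[(0.128+0.380·3.21)/(0.128+0.380·1.04)] = 0.3368·ln(1.348/0.5220) = 0.3195 mol/L.
Y_P = C_P/C_{A0} = 0.3195/3.21 = 0.0995.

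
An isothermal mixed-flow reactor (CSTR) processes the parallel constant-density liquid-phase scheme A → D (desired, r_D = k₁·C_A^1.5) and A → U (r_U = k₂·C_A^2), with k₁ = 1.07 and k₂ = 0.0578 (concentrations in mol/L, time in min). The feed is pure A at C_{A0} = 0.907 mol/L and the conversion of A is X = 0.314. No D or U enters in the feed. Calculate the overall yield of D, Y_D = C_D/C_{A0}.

Exit C_A = C_{A0}(1−X) = 0.907×0.686 = 0.6222 mol/L.
Rates in a CSTR are evaluated at the outlet concentration: r_D = 1.07×0.6222^1.5 = 0.5251, r_U = 0.0578×0.6222^2 = 0.02238.
Fraction of consumed A going to D: r_D/(r_D+r_U) = 0.9591.
C_D = 0.9591·C_{A0}·X = 0.9591×0.907×0.314 = 0.273 mol/L; Y_D = C_D/C_{A0} = 0.301.

0.301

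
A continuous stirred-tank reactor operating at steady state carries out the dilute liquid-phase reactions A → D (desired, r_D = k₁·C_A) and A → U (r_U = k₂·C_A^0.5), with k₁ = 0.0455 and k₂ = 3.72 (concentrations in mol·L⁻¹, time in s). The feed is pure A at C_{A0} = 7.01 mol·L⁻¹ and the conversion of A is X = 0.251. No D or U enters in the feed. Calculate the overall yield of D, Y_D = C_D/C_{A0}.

Exit C_A = C_{A0}(1−X) = 7.01×0.749 = 5.250 mol·L⁻¹.
In a CSTR the entire volume is at exit conditions, so r_D = 0.0455×5.250 = 0.2389 and r_U = 3.72×5.250^0.5 = 8.524.
Fraction of consumed A going to D: r_D/(r_D+r_U) = 0.02726.
C_D = 0.02726·C_{A0}·X = 0.02726×7.01×0.251 = 0.0480 mol·L⁻¹; Y_D = C_D/C_{A0} = 0.00684.

0.00684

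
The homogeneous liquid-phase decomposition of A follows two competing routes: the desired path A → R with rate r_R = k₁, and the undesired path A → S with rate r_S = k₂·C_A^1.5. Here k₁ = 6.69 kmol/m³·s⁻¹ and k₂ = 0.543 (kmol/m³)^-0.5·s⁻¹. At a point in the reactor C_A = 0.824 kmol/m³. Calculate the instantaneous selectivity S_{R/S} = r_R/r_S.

16.5

S_{R/S} = r_R/r_S = (k₁)/(k₂·C_A^1.5) = (k₁/k₂)·C_A^-1.5.
= (6.69) / (0.543×0.8240^1.5) = 6.690/0.4062 = 16.5.
The undesired path is higher order in A, so low C_A (CSTR or dilute feed) favours R.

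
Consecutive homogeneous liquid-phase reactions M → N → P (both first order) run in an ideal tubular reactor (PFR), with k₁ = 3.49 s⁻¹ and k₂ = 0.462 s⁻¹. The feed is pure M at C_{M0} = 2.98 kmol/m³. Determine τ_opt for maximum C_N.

For first-order series the maximum of C_N occurs at τ_opt = ln(k₂/k₁)/(k₂−k₁).
= ln(0.462/3.49)/(0.462−3.49) = ln(0.1324)/-3.028 = -2.022/-3.028 = 0.668 s.

0.668 s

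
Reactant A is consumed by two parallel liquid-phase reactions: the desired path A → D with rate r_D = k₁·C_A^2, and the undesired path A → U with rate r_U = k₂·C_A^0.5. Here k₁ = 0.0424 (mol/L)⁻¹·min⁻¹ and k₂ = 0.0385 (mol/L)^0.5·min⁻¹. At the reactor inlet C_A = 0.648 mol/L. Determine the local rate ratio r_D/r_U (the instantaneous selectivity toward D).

0.574

S_{D/U} = r_D/r_U = (k₁·C_A^2)/(k₂·C_A^0.5) = (k₁/k₂)·C_A^1.5.
= (0.0424×0.6480^2) / (0.0385×0.6480^0.5) = 0.01780/0.03099 = 0.574.
Since the desired path is higher order in A, keeping C_A high (PFR or concentrated feed) favours D.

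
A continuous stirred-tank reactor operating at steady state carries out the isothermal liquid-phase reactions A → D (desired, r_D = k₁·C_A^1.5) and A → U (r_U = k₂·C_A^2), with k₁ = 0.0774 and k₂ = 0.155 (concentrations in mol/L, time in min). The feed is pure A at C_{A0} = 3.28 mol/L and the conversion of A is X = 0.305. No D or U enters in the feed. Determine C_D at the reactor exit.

Exit C_A = C_{A0}(1−X) = 3.28×0.695 = 2.280 mol/L.
Rates in a CSTR are evaluated at the outlet concentration: r_D = 0.0774×2.280^1.5 = 0.2664, r_U = 0.155×2.280^2 = 0.8055.
Fraction of consumed A going to D: r_D/(r_D+r_U) = 0.2485.
C_D = 0.2485·C_{A0}·X = 0.2485×3.28×0.305 = 0.249 mol/L.

0.249 mol/L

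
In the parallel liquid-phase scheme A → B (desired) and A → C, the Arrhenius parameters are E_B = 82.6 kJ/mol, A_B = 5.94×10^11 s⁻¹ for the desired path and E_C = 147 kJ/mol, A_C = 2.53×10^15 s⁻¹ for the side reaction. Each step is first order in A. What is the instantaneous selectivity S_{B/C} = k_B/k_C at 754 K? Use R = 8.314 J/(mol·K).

With equal orders, S_{B/C} = k_B/k_C = (A_B/A_C)·exp[(E_C−E_B)/(RT)].
(E_C−E_B)/(RT) = (147−82.6)×10³/(8.314×754) = 64400/6269 = 10.27.
k_B/k_C = (5.94×10^11/2.53×10^15)·exp(10.27) = 2.348×10^-4 × 28946 = 6.80.
Since E_B < E_C, lowering the temperature improves selectivity toward B.

6.80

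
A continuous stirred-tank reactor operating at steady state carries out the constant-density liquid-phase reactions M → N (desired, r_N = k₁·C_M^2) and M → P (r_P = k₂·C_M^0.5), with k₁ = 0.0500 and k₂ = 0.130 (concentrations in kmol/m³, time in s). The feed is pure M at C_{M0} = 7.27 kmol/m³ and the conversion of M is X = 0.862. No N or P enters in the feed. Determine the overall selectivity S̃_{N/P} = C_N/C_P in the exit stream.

0.386

Exit C_M = C_{M0}(1−X) = 7.27×0.138 = 1.003 kmol/m³.
In a CSTR the entire volume is at exit conditions, so r_N = 0.0500×1.003^2 = 0.05033 and r_P = 0.130×1.003^0.5 = 0.1302.
Overall selectivity = C_N/C_P = r_Nτ/(r_Pτ) = r_N/r_P = 0.386.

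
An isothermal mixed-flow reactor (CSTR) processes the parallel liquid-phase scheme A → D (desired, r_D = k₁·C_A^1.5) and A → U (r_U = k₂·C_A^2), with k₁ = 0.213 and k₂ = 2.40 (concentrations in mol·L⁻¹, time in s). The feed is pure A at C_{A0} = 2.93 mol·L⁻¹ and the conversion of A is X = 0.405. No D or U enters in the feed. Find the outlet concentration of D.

0.0747 mol·L⁻¹

Exit C_A = C_{A0}(1−X) = 2.93×0.595 = 1.743 mol·L⁻¹.
In a CSTR the entire volume is at exit conditions, so r_D = 0.213×1.743^1.5 = 0.4903 and r_U = 2.40×1.743^2 = 7.294.
Fraction of consumed A going to D: r_D/(r_D+r_U) = 0.06298.
C_D = 0.06298·C_{A0}·X = 0.06298×2.93×0.405 = 0.0747 mol·L⁻¹.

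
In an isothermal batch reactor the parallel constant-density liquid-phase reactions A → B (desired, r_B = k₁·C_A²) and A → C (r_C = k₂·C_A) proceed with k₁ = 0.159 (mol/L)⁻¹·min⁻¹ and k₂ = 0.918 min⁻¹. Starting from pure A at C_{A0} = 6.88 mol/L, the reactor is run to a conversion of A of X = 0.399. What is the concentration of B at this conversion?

1.33 mol/L

C_A = C_{A0}(1−X) = 4.135 mol/L.
Along a PFR/batch, dC_C/dC_A = −r_C/(r_B+r_C) = −k₂/(k₂+k₁·C_A).
Integrating from C_{A0} to C_A: C_C = (0.918/0.159)·ln[(0.918+0.159·6.88)/(0.918+0.159·4.13)] = 5.774·ln(2.012/1.575) = 1.412 mol/L.
Then C_B = (C_{A0}−C_A) − C_C = 2.745 − 1.412 = 1.333 mol/L.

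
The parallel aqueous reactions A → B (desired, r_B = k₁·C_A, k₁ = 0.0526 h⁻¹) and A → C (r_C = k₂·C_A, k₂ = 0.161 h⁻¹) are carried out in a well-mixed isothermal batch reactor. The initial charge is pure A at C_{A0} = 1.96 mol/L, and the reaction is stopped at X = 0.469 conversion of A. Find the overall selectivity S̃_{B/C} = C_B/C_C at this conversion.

C_A = C_{A0}(1−X) = 1.041 mol/L.
Both paths are first order in A, so the instantaneous fraction to B is constant: dC_B/d(−C_A) = k₁/(k₁+k₂) = 0.2463.
C_B = 0.2463·(C_{A0}−C_A) = 0.2463×0.9192 = 0.226 mol/L.
C_C = (C_{A0}−C_A)−C_B = 0.6929 mol/L; S̃_{B/C} = 0.2264/0.6929 = 0.327.

0.327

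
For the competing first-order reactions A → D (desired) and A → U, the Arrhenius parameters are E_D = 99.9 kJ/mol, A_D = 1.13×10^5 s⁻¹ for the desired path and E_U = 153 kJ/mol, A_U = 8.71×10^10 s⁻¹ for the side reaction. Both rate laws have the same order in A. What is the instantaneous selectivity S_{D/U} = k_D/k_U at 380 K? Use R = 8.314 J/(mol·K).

With equal orders, S_{D/U} = k_D/k_U = (A_D/A_U)·exp[(E_U−E_D)/(RT)].
(E_U−E_D)/(RT) = (153−99.9)×10³/(8.314×380) = 53100/3159 = 16.81.
k_D/k_U = (1.13×10^5/8.71×10^10)·exp(16.81) = 1.297×10^-6 × 1.992×10^7 = 25.8.

25.8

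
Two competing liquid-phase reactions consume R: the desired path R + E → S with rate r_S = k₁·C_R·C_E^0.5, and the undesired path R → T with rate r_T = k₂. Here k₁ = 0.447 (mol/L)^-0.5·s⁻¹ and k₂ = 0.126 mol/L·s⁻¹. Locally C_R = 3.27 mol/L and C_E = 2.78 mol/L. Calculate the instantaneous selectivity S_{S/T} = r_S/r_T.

S_{S/T} = r_S/r_T = (k₁·C_R·C_E^0.5)/(k₂) = (k₁/k₂)·C_R·C_E^0.5.
= (0.447×3.270×2.780^0.5) / (0.126) = 2.437/0.1260 = 19.3.
Since the desired path is higher order in R, keeping C_R high (PFR or concentrated feed) favours S.

19.3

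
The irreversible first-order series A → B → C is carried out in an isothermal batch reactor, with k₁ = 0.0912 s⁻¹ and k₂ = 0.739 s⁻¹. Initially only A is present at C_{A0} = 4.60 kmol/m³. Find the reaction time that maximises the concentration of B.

Setting dC_B/dt = 0 gives t_opt = ln(k₂/k₁)/(k₂−k₁).
= ln(0.739/0.0912)/(0.739−0.0912) = ln(8.103)/0.6478 = 2.092/0.6478 = 3.23 s.

3.23 s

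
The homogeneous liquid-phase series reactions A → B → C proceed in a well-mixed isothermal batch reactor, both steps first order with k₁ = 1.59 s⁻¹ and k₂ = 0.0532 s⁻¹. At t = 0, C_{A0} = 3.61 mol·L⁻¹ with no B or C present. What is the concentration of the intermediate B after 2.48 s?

3.20 mol·L⁻¹

Solving the coupled first-order balances gives C_B(t) = [k₁/(k₂−k₁)]·C_{A0}·(e^(−k₁t) − e^(−k₂t)).
e^(−k₁t) = e^(−1.59×2.48) = e^(−3.943) = 0.01939; e^(−k₂t) = e^(−0.1319) = 0.8764.
C_B = 1.59×3.61/(0.0532−1.59) × (0.01939−0.8764) = (-3.735)×(-0.8570) = 3.201 mol·L⁻¹.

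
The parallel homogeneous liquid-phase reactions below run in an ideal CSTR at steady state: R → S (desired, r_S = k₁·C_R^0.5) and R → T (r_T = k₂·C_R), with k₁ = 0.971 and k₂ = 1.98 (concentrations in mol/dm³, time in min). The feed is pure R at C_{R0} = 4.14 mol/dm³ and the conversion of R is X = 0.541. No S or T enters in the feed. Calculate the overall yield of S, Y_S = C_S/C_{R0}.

0.142

Exit C_R = C_{R0}(1−X) = 4.14×0.459 = 1.900 mol/dm³.
A CSTR operates uniformly at the exit composition, giving r_S = 1.339 and r_T = 3.763 (each k·C_R^n at C_R = 1.900).
Fraction of consumed R going to S: r_S/(r_S+r_T) = 0.2624.
C_S = 0.2624·C_{R0}·X = 0.2624×4.14×0.541 = 0.588 mol/dm³; Y_S = C_S/C_{R0} = 0.142.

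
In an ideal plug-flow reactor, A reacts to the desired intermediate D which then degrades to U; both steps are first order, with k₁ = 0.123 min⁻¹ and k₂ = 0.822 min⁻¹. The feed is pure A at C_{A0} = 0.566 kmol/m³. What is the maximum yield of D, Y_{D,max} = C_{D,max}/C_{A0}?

For a first-order series the maximum intermediate yield is C_{D,max}/C_{A0} = (k₁/k₂)^[k₂/(k₂−k₁)].
= (0.123/0.822)^(0.822/(0.822−0.123)) = (0.1496)^(1.176) = 0.1071.

0.107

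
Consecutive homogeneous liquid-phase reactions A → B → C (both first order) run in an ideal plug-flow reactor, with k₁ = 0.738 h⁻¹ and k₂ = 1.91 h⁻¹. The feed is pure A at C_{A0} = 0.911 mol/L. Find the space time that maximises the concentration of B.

The intermediate peaks when r₁ = r₂, i.e. k₁e^(−k₁τ) = k₂e^(−k₂τ), giving τ_opt = ln(k₂/k₁)/(k₂−k₁).
= ln(1.91/0.738)/(1.91−0.738) = ln(2.588)/1.172 = 0.9509/1.172 = 0.811 h.

0.811 h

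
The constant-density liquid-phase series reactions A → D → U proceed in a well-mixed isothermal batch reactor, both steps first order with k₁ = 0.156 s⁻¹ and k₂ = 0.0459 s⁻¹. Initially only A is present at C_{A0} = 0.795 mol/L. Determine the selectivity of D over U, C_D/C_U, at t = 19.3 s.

The intermediate concentration in a first-order A→B→C sequence is C_D = k₁C_{A0}(e^(−k₁t) − e^(−k₂t))/(k₂−k₁).
e^(−k₁t) = e^(−0.156×19.3) = e^(−3.011) = 0.04925; e^(−k₂t) = e^(−0.8859) = 0.4124.
C_D = 0.156×0.795/(0.0459−0.156) × (0.04925−0.4124) = (-1.126)×(-0.3631) = 0.4090 mol/L.
C_A = C_{A0}e^(−k₁t) = 0.03916 mol/L, so C_U = C_{A0}−C_A−C_D = 0.3468 mol/L; C_D/C_U = 1.18.

1.18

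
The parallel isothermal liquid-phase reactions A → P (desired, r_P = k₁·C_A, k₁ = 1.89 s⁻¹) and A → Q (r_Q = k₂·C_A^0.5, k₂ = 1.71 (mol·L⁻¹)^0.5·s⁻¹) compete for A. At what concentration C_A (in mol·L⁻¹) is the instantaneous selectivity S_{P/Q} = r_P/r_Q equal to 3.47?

9.86 mol·L⁻¹

S_{P/Q} = (k₁/k₂)·C_A^0.5 ⇒ C_A = (S·k₂/k₁)^(2).
= (3.47×1.71/1.89)^(2) = (3.140)^(2) = 9.86 mol·L⁻¹.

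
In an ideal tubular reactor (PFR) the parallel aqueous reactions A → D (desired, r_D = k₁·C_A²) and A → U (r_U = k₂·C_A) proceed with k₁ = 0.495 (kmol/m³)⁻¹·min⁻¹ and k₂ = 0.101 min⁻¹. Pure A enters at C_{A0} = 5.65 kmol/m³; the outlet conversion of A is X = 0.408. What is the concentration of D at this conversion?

C_A = C_{A0}(1−X) = 3.345 kmol/m³.
Along a PFR/batch, dC_U/dC_A = −r_U/(r_D+r_U) = −k₂/(k₂+k₁·C_A).
Integrating from C_{A0} to C_A: C_U = (0.101/0.495)·ln[(0.101+0.495·5.65)/(0.101+0.495·3.34)] = 0.2040·ln(2.898/1.757) = 0.1021 kmol/m³.
Then C_D = (C_{A0}−C_A) − C_U = 2.305 − 0.1021 = 2.203 kmol/m³.

2.20 kmol/m³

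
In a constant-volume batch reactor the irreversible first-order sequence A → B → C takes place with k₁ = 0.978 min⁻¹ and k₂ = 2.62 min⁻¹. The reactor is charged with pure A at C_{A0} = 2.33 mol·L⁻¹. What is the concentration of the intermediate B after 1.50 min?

For first-order series with pure A initially, C_B(t) = k₁C_{A0}/(k₂−k₁)·(e^(−k₁t) − e^(−k₂t)).
e^(−k₁t) = e^(−0.978×1.50) = e^(−1.467) = 0.2306; e^(−k₂t) = e^(−3.930) = 0.01964.
C_B = 0.978×2.33/(2.62−0.978) × (0.2306−0.01964) = 1.388×0.2110 = 0.2928 mol·L⁻¹.

0.293 mol·L⁻¹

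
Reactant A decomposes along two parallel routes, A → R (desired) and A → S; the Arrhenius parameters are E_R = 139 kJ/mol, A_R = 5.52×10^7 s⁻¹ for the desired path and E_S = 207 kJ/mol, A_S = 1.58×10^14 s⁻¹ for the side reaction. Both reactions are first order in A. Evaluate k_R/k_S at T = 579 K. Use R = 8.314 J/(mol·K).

Since both paths have the same order in A, the concentration cancels and S_{R/S} = k_R/k_S = (A_R/A_S)·exp[(E_S−E_R)/(RT)].
(E_S−E_R)/(RT) = (207−139)×10³/(8.314×579) = 68000/4814 = 14.13.
k_R/k_S = (5.52×10^7/1.58×10^14)·exp(14.13) = 3.494×10^-7 × 1.364×10^6 = 0.477.
Since E_R < E_S, lowering the temperature improves selectivity toward R.

0.477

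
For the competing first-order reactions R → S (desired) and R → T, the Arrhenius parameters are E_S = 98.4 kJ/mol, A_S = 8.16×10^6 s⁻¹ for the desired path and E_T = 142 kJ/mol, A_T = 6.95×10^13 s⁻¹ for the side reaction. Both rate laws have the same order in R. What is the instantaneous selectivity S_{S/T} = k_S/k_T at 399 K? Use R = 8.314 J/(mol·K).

0.0599

k_S/k_T = (A_S/A_T)·exp[−(E_S−E_T)/(RT)] = (A_S/A_T)·exp[(E_T−E_S)/(RT)].
(E_T−E_S)/(RT) = (142−98.4)×10³/(8.314×399) = 43600/3317 = 13.14.
k_S/k_T = (8.16×10^6/6.95×10^13)·exp(13.14) = 1.174×10^-7 × 5.106×10^5 = 0.0599.
Since E_S < E_T, lowering the temperature improves selectivity toward S.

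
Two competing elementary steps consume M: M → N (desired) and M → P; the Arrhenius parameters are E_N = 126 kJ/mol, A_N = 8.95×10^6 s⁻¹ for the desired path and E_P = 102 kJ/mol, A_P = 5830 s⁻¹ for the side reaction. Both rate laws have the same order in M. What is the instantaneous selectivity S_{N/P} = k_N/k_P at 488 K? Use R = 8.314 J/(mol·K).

4.14

Since both paths have the same order in M, the concentration cancels and S_{N/P} = k_N/k_P = (A_N/A_P)·exp[(E_P−E_N)/(RT)].
(E_P−E_N)/(RT) = (102−126)×10³/(8.314×488) = -24000/4057 = -5.915.
k_N/k_P = (8.95×10^6/5830)·exp(-5.915) = 1535 × 0.002698 = 4.14.
Since E_N > E_P, raising the temperature improves selectivity toward N.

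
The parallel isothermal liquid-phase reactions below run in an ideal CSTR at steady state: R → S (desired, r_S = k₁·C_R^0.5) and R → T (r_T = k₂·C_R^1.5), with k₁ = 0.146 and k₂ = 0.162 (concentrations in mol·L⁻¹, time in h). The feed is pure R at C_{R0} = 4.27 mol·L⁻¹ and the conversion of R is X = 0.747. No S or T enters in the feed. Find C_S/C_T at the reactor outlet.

Exit C_R = C_{R0}(1−X) = 4.27×0.253 = 1.080 mol·L⁻¹.
In a CSTR the entire volume is at exit conditions, so r_S = 0.146×1.080^0.5 = 0.1517 and r_T = 0.162×1.080^1.5 = 0.1819.
Overall selectivity = C_S/C_T = r_Sτ/(r_Tτ) = r_S/r_T = 0.834.

0.834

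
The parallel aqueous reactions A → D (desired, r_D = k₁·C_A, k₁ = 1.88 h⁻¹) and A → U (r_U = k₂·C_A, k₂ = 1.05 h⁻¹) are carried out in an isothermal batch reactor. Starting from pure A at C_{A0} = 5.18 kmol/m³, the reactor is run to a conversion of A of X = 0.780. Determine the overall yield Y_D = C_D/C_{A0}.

0.500

C_A = C_{A0}(1−X) = 1.140 kmol/m³.
Both paths are first order in A, so the instantaneous fraction to D is constant: dC_D/d(−C_A) = k₁/(k₁+k₂) = 0.6416.
C_D = 0.6416·(C_{A0}−C_A) = 0.6416×4.040 = 2.59 kmol/m³.
Y_D = C_D/C_{A0} = 2.592/5.18 = 0.500.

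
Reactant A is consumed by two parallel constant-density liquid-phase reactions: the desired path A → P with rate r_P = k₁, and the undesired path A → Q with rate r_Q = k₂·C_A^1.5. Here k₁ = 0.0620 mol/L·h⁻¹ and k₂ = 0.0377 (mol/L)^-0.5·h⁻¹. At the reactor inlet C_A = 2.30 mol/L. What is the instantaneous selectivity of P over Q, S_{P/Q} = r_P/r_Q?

0.471

S_{P/Q} = r_P/r_Q = (k₁)/(k₂·C_A^1.5) = (k₁/k₂)·C_A^-1.5.
= (0.0620) / (0.0377×2.300^1.5) = 0.06200/0.1315 = 0.471.
The undesired path is higher order in A, so low C_A (CSTR or dilute feed) favours P.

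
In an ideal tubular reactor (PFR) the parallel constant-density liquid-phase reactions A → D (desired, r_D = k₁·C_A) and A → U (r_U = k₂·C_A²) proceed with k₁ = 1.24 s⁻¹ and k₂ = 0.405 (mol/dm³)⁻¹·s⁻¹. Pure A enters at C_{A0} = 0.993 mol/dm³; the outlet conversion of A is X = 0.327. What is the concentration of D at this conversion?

C_A = C_{A0}(1−X) = 0.6683 mol/dm³.
Along a PFR/batch, dC_D/dC_A = −r_D/(r_D+r_U) = −k₁/(k₁+k₂·C_A).
Integrating from C_{A0} to C_A: C_D = (1.24/0.405)·ln[(1.24+0.405·0.993)/(1.24+0.405·0.668)] = 3.062·ln(1.642/1.511) = 0.2556 mol/dm³.

0.256 mol/dm³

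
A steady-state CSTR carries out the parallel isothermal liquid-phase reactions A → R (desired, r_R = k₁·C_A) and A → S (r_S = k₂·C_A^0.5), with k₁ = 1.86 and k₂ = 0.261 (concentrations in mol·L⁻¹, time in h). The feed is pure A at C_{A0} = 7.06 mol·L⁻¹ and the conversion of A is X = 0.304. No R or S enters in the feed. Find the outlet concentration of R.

Exit C_A = C_{A0}(1−X) = 7.06×0.696 = 4.914 mol·L⁻¹.
In a CSTR the entire volume is at exit conditions, so r_R = 1.86×4.914 = 9.140 and r_S = 0.261×4.914^0.5 = 0.5786.
Fraction of consumed A going to R: r_R/(r_R+r_S) = 0.9405.
C_R = 0.9405·C_{A0}·X = 0.9405×7.06×0.304 = 2.02 mol·L⁻¹.

2.02 mol·L⁻¹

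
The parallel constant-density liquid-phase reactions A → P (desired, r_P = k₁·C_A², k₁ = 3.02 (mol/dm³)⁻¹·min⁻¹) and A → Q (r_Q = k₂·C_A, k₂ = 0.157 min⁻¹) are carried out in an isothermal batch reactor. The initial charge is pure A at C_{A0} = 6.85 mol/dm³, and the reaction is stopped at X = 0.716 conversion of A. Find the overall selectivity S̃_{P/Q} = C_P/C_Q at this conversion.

75.1

C_A = C_{A0}(1−X) = 1.945 mol/dm³.
Along a PFR/batch, dC_Q/dC_A = −r_Q/(r_P+r_Q) = −k₂/(k₂+k₁·C_A).
Integrating from C_{A0} to C_A: C_Q = (0.157/3.02)·ln[(0.157+3.02·6.85)/(0.157+3.02·1.95)] = 0.05199·ln(20.84/6.032) = 0.06446 mol/dm³.
Then C_P = (C_{A0}−C_A) − C_Q = 4.905 − 0.06446 = 4.840 mol/dm³.
S̃_{P/Q} = C_P/C_Q = 4.840/0.06446 = 75.1.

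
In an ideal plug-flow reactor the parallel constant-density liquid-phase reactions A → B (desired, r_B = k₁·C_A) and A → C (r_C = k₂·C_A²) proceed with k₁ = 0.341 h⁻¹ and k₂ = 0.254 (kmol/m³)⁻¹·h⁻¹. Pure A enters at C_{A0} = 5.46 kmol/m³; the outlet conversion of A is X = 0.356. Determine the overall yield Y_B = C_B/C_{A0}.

0.0827

C_A = C_{A0}(1−X) = 3.516 kmol/m³.
Along a PFR/batch, dC_B/dC_A = −r_B/(r_B+r_C) = −k₁/(k₁+k₂·C_A).
Integrating from C_{A0} to C_A: C_B = (0.341/0.254)·ln[(0.341+0.254·5.46)/(0.341+0.254·3.52)] = 1.343·ln(1.728/1.234) = 0.4518 kmol/m³.
Y_B = C_B/C_{A0} = 0.4518/5.46 = 0.0827.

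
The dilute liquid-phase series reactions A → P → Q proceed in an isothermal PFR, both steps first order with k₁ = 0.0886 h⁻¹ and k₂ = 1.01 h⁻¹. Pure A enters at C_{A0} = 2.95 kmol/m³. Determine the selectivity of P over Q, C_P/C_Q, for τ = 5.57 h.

Solving the coupled first-order balances gives C_P(τ) = [k₁/(k₂−k₁)]·C_{A0}·(e^(−k₁τ) − e^(−k₂τ)).
e^(−k₁τ) = e^(−0.0886×5.57) = e^(−0.4935) = 0.6105; e^(−k₂τ) = e^(−5.626) = 0.003604.
C_P = 0.0886×2.95/(1.01−0.0886) × (0.6105−0.003604) = 0.2837×0.6069 = 0.1722 kmol/m³.
C_A = C_{A0}e^(−k₁τ) = 1.801 kmol/m³, so C_Q = C_{A0}−C_A−C_P = 0.9769 kmol/m³; C_P/C_Q = 0.176.

0.176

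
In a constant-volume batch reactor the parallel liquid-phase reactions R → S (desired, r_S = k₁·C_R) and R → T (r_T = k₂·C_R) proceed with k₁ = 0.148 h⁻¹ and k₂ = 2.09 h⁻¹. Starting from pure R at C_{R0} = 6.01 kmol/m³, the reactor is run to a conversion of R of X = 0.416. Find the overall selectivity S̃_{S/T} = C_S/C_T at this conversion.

C_R = C_{R0}(1−X) = 3.510 kmol/m³.
Both paths are first order in R, so the instantaneous fraction to S is constant: dC_S/d(−C_R) = k₁/(k₁+k₂) = 0.06613.
C_S = 0.06613·(C_{R0}−C_R) = 0.06613×2.500 = 0.165 kmol/m³.
C_T = (C_{R0}−C_R)−C_S = 2.335 kmol/m³; S̃_{S/T} = 0.1653/2.335 = 0.0708.

0.0708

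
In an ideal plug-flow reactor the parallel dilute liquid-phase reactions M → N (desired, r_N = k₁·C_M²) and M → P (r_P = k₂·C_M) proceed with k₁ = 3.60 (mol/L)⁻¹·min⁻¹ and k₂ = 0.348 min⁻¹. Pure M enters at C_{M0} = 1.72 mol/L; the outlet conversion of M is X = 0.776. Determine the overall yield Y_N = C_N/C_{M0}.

0.701

C_M = C_{M0}(1−X) = 0.3853 mol/L.
Along a PFR/batch, dC_P/dC_M = −r_P/(r_N+r_P) = −k₂/(k₂+k₁·C_M).
Integrating from C_{M0} to C_M: C_P = (0.348/3.60)·ln[(0.348+3.60·1.72)/(0.348+3.60·0.385)] = 0.09667·ln(6.540/1.735) = 0.1283 mol/L.
Then C_N = (C_{M0}−C_M) − C_P = 1.335 − 0.1283 = 1.206 mol/L.
Y_N = C_N/C_{M0} = 1.206/1.72 = 0.701.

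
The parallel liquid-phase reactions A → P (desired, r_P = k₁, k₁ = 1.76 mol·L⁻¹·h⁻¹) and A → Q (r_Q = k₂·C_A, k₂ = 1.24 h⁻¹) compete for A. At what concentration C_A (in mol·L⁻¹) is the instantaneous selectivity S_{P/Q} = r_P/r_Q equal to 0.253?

5.61 mol·L⁻¹

S_{P/Q} = (k₁/k₂)·C_A⁻¹ ⇒ C_A = (S·k₂/k₁)^(-1).
= (0.253×1.24/1.76)^(-1) = (0.1782)^(-1) = 5.61 mol·L⁻¹.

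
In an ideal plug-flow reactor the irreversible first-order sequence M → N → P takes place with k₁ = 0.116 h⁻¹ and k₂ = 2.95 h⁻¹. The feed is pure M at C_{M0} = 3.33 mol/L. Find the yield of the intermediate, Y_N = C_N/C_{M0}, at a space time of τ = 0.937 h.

0.0341

Solving the coupled first-order balances gives C_N(τ) = [k₁/(k₂−k₁)]·C_{M0}·(e^(−k₁τ) − e^(−k₂τ)).
e^(−k₁τ) = e^(−0.116×0.937) = e^(−0.1087) = 0.8970; e^(−k₂τ) = e^(−2.764) = 0.06303.
C_N = 0.116×3.33/(2.95−0.116) × (0.8970−0.06303) = 0.1363×0.8340 = 0.1137 mol/L.
Y_N = C_N/C_{M0} = 0.1137/3.33 = 0.0341.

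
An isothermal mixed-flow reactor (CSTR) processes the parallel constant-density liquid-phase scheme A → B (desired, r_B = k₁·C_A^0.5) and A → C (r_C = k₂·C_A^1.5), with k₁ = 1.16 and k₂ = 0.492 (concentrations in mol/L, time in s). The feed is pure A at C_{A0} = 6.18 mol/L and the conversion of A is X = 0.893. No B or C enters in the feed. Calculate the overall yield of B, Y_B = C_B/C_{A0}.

0.697

Exit C_A = C_{A0}(1−X) = 6.18×0.107 = 0.6613 mol/L.
A CSTR operates uniformly at the exit composition, giving r_B = 0.9433 and r_C = 0.2646 (each k·C_A^n at C_A = 0.6613).
Fraction of consumed A going to B: r_B/(r_B+r_C) = 0.7810.
C_B = 0.7810·C_{A0}·X = 0.7810×6.18×0.893 = 4.31 mol/L; Y_B = C_B/C_{A0} = 0.697.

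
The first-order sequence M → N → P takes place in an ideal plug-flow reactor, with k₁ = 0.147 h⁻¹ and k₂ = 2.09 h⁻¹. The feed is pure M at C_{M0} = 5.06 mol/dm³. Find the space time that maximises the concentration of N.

1.37 h

For first-order series the maximum of C_N occurs at τ_opt = ln(k₂/k₁)/(k₂−k₁).
= ln(2.09/0.147)/(2.09−0.147) = ln(14.22)/1.943 = 2.654/1.943 = 1.37 h.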